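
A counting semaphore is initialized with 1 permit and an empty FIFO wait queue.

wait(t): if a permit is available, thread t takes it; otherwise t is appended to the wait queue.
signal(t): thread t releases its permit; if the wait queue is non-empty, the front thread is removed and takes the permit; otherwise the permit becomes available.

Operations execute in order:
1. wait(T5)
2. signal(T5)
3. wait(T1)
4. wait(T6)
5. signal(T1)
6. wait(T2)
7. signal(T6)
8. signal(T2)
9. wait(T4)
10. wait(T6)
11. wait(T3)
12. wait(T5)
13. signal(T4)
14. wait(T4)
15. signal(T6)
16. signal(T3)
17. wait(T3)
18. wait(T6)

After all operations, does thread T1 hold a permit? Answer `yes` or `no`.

Step 1: wait(T5) -> count=0 queue=[] holders={T5}
Step 2: signal(T5) -> count=1 queue=[] holders={none}
Step 3: wait(T1) -> count=0 queue=[] holders={T1}
Step 4: wait(T6) -> count=0 queue=[T6] holders={T1}
Step 5: signal(T1) -> count=0 queue=[] holders={T6}
Step 6: wait(T2) -> count=0 queue=[T2] holders={T6}
Step 7: signal(T6) -> count=0 queue=[] holders={T2}
Step 8: signal(T2) -> count=1 queue=[] holders={none}
Step 9: wait(T4) -> count=0 queue=[] holders={T4}
Step 10: wait(T6) -> count=0 queue=[T6] holders={T4}
Step 11: wait(T3) -> count=0 queue=[T6,T3] holders={T4}
Step 12: wait(T5) -> count=0 queue=[T6,T3,T5] holders={T4}
Step 13: signal(T4) -> count=0 queue=[T3,T5] holders={T6}
Step 14: wait(T4) -> count=0 queue=[T3,T5,T4] holders={T6}
Step 15: signal(T6) -> count=0 queue=[T5,T4] holders={T3}
Step 16: signal(T3) -> count=0 queue=[T4] holders={T5}
Step 17: wait(T3) -> count=0 queue=[T4,T3] holders={T5}
Step 18: wait(T6) -> count=0 queue=[T4,T3,T6] holders={T5}
Final holders: {T5} -> T1 not in holders

Answer: no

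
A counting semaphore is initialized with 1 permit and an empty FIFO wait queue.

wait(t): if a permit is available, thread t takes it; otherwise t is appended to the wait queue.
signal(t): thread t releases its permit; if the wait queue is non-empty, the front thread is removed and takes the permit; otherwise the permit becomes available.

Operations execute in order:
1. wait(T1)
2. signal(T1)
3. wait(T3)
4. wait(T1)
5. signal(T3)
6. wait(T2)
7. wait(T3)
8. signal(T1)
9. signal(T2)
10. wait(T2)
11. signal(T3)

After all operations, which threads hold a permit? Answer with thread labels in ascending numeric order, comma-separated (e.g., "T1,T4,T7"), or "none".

Answer: T2

Derivation:
Step 1: wait(T1) -> count=0 queue=[] holders={T1}
Step 2: signal(T1) -> count=1 queue=[] holders={none}
Step 3: wait(T3) -> count=0 queue=[] holders={T3}
Step 4: wait(T1) -> count=0 queue=[T1] holders={T3}
Step 5: signal(T3) -> count=0 queue=[] holders={T1}
Step 6: wait(T2) -> count=0 queue=[T2] holders={T1}
Step 7: wait(T3) -> count=0 queue=[T2,T3] holders={T1}
Step 8: signal(T1) -> count=0 queue=[T3] holders={T2}
Step 9: signal(T2) -> count=0 queue=[] holders={T3}
Step 10: wait(T2) -> count=0 queue=[T2] holders={T3}
Step 11: signal(T3) -> count=0 queue=[] holders={T2}
Final holders: T2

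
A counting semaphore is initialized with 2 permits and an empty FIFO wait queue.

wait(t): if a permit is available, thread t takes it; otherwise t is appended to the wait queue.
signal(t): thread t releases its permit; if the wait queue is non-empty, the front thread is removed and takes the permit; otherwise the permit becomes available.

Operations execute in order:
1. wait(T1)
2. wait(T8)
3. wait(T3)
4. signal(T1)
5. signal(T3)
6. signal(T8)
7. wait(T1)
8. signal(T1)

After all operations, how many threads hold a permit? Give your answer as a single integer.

Answer: 0

Derivation:
Step 1: wait(T1) -> count=1 queue=[] holders={T1}
Step 2: wait(T8) -> count=0 queue=[] holders={T1,T8}
Step 3: wait(T3) -> count=0 queue=[T3] holders={T1,T8}
Step 4: signal(T1) -> count=0 queue=[] holders={T3,T8}
Step 5: signal(T3) -> count=1 queue=[] holders={T8}
Step 6: signal(T8) -> count=2 queue=[] holders={none}
Step 7: wait(T1) -> count=1 queue=[] holders={T1}
Step 8: signal(T1) -> count=2 queue=[] holders={none}
Final holders: {none} -> 0 thread(s)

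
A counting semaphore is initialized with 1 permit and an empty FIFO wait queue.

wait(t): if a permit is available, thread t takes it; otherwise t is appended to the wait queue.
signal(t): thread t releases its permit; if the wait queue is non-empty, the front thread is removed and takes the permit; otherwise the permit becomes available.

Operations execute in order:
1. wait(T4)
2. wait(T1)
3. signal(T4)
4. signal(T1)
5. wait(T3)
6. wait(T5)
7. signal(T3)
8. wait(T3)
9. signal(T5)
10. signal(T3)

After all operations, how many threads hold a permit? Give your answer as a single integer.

Step 1: wait(T4) -> count=0 queue=[] holders={T4}
Step 2: wait(T1) -> count=0 queue=[T1] holders={T4}
Step 3: signal(T4) -> count=0 queue=[] holders={T1}
Step 4: signal(T1) -> count=1 queue=[] holders={none}
Step 5: wait(T3) -> count=0 queue=[] holders={T3}
Step 6: wait(T5) -> count=0 queue=[T5] holders={T3}
Step 7: signal(T3) -> count=0 queue=[] holders={T5}
Step 8: wait(T3) -> count=0 queue=[T3] holders={T5}
Step 9: signal(T5) -> count=0 queue=[] holders={T3}
Step 10: signal(T3) -> count=1 queue=[] holders={none}
Final holders: {none} -> 0 thread(s)

Answer: 0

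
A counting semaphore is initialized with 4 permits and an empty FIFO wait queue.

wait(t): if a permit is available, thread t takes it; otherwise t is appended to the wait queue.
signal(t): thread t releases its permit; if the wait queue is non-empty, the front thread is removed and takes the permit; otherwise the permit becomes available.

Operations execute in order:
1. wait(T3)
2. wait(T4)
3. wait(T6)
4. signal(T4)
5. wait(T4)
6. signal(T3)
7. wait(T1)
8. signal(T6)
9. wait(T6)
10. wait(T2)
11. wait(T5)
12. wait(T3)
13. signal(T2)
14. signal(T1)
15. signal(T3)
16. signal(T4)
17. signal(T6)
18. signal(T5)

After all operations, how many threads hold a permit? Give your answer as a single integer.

Step 1: wait(T3) -> count=3 queue=[] holders={T3}
Step 2: wait(T4) -> count=2 queue=[] holders={T3,T4}
Step 3: wait(T6) -> count=1 queue=[] holders={T3,T4,T6}
Step 4: signal(T4) -> count=2 queue=[] holders={T3,T6}
Step 5: wait(T4) -> count=1 queue=[] holders={T3,T4,T6}
Step 6: signal(T3) -> count=2 queue=[] holders={T4,T6}
Step 7: wait(T1) -> count=1 queue=[] holders={T1,T4,T6}
Step 8: signal(T6) -> count=2 queue=[] holders={T1,T4}
Step 9: wait(T6) -> count=1 queue=[] holders={T1,T4,T6}
Step 10: wait(T2) -> count=0 queue=[] holders={T1,T2,T4,T6}
Step 11: wait(T5) -> count=0 queue=[T5] holders={T1,T2,T4,T6}
Step 12: wait(T3) -> count=0 queue=[T5,T3] holders={T1,T2,T4,T6}
Step 13: signal(T2) -> count=0 queue=[T3] holders={T1,T4,T5,T6}
Step 14: signal(T1) -> count=0 queue=[] holders={T3,T4,T5,T6}
Step 15: signal(T3) -> count=1 queue=[] holders={T4,T5,T6}
Step 16: signal(T4) -> count=2 queue=[] holders={T5,T6}
Step 17: signal(T6) -> count=3 queue=[] holders={T5}
Step 18: signal(T5) -> count=4 queue=[] holders={none}
Final holders: {none} -> 0 thread(s)

Answer: 0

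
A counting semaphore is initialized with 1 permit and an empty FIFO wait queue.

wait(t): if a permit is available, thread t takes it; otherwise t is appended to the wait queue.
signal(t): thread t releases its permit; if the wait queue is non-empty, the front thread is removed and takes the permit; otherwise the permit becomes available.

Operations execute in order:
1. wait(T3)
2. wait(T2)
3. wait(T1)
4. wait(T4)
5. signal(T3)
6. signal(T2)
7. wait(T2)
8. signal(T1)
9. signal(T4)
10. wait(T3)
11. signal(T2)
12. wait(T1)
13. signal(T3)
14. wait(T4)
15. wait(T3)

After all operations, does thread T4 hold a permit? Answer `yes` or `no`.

Step 1: wait(T3) -> count=0 queue=[] holders={T3}
Step 2: wait(T2) -> count=0 queue=[T2] holders={T3}
Step 3: wait(T1) -> count=0 queue=[T2,T1] holders={T3}
Step 4: wait(T4) -> count=0 queue=[T2,T1,T4] holders={T3}
Step 5: signal(T3) -> count=0 queue=[T1,T4] holders={T2}
Step 6: signal(T2) -> count=0 queue=[T4] holders={T1}
Step 7: wait(T2) -> count=0 queue=[T4,T2] holders={T1}
Step 8: signal(T1) -> count=0 queue=[T2] holders={T4}
Step 9: signal(T4) -> count=0 queue=[] holders={T2}
Step 10: wait(T3) -> count=0 queue=[T3] holders={T2}
Step 11: signal(T2) -> count=0 queue=[] holders={T3}
Step 12: wait(T1) -> count=0 queue=[T1] holders={T3}
Step 13: signal(T3) -> count=0 queue=[] holders={T1}
Step 14: wait(T4) -> count=0 queue=[T4] holders={T1}
Step 15: wait(T3) -> count=0 queue=[T4,T3] holders={T1}
Final holders: {T1} -> T4 not in holders

Answer: no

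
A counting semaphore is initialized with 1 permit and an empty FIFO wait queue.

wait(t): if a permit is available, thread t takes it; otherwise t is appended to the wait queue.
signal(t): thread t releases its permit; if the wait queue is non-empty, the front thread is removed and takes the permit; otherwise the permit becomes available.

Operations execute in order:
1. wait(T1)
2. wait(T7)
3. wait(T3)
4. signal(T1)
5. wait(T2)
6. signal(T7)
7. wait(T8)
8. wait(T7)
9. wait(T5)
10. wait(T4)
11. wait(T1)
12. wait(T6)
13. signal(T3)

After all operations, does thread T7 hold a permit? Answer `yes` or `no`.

Answer: no

Derivation:
Step 1: wait(T1) -> count=0 queue=[] holders={T1}
Step 2: wait(T7) -> count=0 queue=[T7] holders={T1}
Step 3: wait(T3) -> count=0 queue=[T7,T3] holders={T1}
Step 4: signal(T1) -> count=0 queue=[T3] holders={T7}
Step 5: wait(T2) -> count=0 queue=[T3,T2] holders={T7}
Step 6: signal(T7) -> count=0 queue=[T2] holders={T3}
Step 7: wait(T8) -> count=0 queue=[T2,T8] holders={T3}
Step 8: wait(T7) -> count=0 queue=[T2,T8,T7] holders={T3}
Step 9: wait(T5) -> count=0 queue=[T2,T8,T7,T5] holders={T3}
Step 10: wait(T4) -> count=0 queue=[T2,T8,T7,T5,T4] holders={T3}
Step 11: wait(T1) -> count=0 queue=[T2,T8,T7,T5,T4,T1] holders={T3}
Step 12: wait(T6) -> count=0 queue=[T2,T8,T7,T5,T4,T1,T6] holders={T3}
Step 13: signal(T3) -> count=0 queue=[T8,T7,T5,T4,T1,T6] holders={T2}
Final holders: {T2} -> T7 not in holders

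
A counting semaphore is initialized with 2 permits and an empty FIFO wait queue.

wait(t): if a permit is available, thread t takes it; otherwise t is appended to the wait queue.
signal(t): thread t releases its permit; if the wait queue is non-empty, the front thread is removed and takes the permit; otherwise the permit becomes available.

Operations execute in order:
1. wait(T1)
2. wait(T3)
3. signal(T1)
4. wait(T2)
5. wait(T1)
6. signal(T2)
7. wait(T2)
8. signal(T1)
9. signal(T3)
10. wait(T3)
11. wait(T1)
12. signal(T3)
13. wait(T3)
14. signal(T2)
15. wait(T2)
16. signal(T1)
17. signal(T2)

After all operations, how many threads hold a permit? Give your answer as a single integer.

Step 1: wait(T1) -> count=1 queue=[] holders={T1}
Step 2: wait(T3) -> count=0 queue=[] holders={T1,T3}
Step 3: signal(T1) -> count=1 queue=[] holders={T3}
Step 4: wait(T2) -> count=0 queue=[] holders={T2,T3}
Step 5: wait(T1) -> count=0 queue=[T1] holders={T2,T3}
Step 6: signal(T2) -> count=0 queue=[] holders={T1,T3}
Step 7: wait(T2) -> count=0 queue=[T2] holders={T1,T3}
Step 8: signal(T1) -> count=0 queue=[] holders={T2,T3}
Step 9: signal(T3) -> count=1 queue=[] holders={T2}
Step 10: wait(T3) -> count=0 queue=[] holders={T2,T3}
Step 11: wait(T1) -> count=0 queue=[T1] holders={T2,T3}
Step 12: signal(T3) -> count=0 queue=[] holders={T1,T2}
Step 13: wait(T3) -> count=0 queue=[T3] holders={T1,T2}
Step 14: signal(T2) -> count=0 queue=[] holders={T1,T3}
Step 15: wait(T2) -> count=0 queue=[T2] holders={T1,T3}
Step 16: signal(T1) -> count=0 queue=[] holders={T2,T3}
Step 17: signal(T2) -> count=1 queue=[] holders={T3}
Final holders: {T3} -> 1 thread(s)

Answer: 1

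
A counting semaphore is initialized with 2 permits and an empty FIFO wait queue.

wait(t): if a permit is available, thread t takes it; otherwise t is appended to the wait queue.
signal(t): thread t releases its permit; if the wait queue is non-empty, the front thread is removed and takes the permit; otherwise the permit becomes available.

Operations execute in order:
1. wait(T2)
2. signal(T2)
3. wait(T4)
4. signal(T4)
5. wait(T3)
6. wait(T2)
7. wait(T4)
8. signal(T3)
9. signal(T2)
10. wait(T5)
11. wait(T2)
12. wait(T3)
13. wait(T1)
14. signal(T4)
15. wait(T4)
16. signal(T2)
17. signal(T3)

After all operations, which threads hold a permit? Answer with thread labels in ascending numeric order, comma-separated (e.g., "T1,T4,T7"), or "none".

Step 1: wait(T2) -> count=1 queue=[] holders={T2}
Step 2: signal(T2) -> count=2 queue=[] holders={none}
Step 3: wait(T4) -> count=1 queue=[] holders={T4}
Step 4: signal(T4) -> count=2 queue=[] holders={none}
Step 5: wait(T3) -> count=1 queue=[] holders={T3}
Step 6: wait(T2) -> count=0 queue=[] holders={T2,T3}
Step 7: wait(T4) -> count=0 queue=[T4] holders={T2,T3}
Step 8: signal(T3) -> count=0 queue=[] holders={T2,T4}
Step 9: signal(T2) -> count=1 queue=[] holders={T4}
Step 10: wait(T5) -> count=0 queue=[] holders={T4,T5}
Step 11: wait(T2) -> count=0 queue=[T2] holders={T4,T5}
Step 12: wait(T3) -> count=0 queue=[T2,T3] holders={T4,T5}
Step 13: wait(T1) -> count=0 queue=[T2,T3,T1] holders={T4,T5}
Step 14: signal(T4) -> count=0 queue=[T3,T1] holders={T2,T5}
Step 15: wait(T4) -> count=0 queue=[T3,T1,T4] holders={T2,T5}
Step 16: signal(T2) -> count=0 queue=[T1,T4] holders={T3,T5}
Step 17: signal(T3) -> count=0 queue=[T4] holders={T1,T5}
Final holders: T1,T5

Answer: T1,T5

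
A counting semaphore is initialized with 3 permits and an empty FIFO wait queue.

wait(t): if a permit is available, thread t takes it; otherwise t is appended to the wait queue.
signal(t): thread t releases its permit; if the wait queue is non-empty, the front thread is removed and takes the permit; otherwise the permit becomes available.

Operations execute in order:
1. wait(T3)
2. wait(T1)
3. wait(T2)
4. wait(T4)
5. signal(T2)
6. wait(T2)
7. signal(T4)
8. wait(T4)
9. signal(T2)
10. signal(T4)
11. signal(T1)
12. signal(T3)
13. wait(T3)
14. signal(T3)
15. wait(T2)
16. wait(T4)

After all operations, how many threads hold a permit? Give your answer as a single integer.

Answer: 2

Derivation:
Step 1: wait(T3) -> count=2 queue=[] holders={T3}
Step 2: wait(T1) -> count=1 queue=[] holders={T1,T3}
Step 3: wait(T2) -> count=0 queue=[] holders={T1,T2,T3}
Step 4: wait(T4) -> count=0 queue=[T4] holders={T1,T2,T3}
Step 5: signal(T2) -> count=0 queue=[] holders={T1,T3,T4}
Step 6: wait(T2) -> count=0 queue=[T2] holders={T1,T3,T4}
Step 7: signal(T4) -> count=0 queue=[] holders={T1,T2,T3}
Step 8: wait(T4) -> count=0 queue=[T4] holders={T1,T2,T3}
Step 9: signal(T2) -> count=0 queue=[] holders={T1,T3,T4}
Step 10: signal(T4) -> count=1 queue=[] holders={T1,T3}
Step 11: signal(T1) -> count=2 queue=[] holders={T3}
Step 12: signal(T3) -> count=3 queue=[] holders={none}
Step 13: wait(T3) -> count=2 queue=[] holders={T3}
Step 14: signal(T3) -> count=3 queue=[] holders={none}
Step 15: wait(T2) -> count=2 queue=[] holders={T2}
Step 16: wait(T4) -> count=1 queue=[] holders={T2,T4}
Final holders: {T2,T4} -> 2 thread(s)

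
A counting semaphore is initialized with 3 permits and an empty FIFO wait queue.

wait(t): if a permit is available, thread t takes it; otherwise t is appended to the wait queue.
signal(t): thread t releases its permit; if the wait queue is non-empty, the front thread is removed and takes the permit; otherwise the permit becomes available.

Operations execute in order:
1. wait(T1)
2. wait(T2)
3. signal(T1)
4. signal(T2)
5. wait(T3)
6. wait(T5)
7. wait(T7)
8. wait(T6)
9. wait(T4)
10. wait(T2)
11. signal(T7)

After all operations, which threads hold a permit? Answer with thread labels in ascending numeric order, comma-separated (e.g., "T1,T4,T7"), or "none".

Step 1: wait(T1) -> count=2 queue=[] holders={T1}
Step 2: wait(T2) -> count=1 queue=[] holders={T1,T2}
Step 3: signal(T1) -> count=2 queue=[] holders={T2}
Step 4: signal(T2) -> count=3 queue=[] holders={none}
Step 5: wait(T3) -> count=2 queue=[] holders={T3}
Step 6: wait(T5) -> count=1 queue=[] holders={T3,T5}
Step 7: wait(T7) -> count=0 queue=[] holders={T3,T5,T7}
Step 8: wait(T6) -> count=0 queue=[T6] holders={T3,T5,T7}
Step 9: wait(T4) -> count=0 queue=[T6,T4] holders={T3,T5,T7}
Step 10: wait(T2) -> count=0 queue=[T6,T4,T2] holders={T3,T5,T7}
Step 11: signal(T7) -> count=0 queue=[T4,T2] holders={T3,T5,T6}
Final holders: T3,T5,T6

Answer: T3,T5,T6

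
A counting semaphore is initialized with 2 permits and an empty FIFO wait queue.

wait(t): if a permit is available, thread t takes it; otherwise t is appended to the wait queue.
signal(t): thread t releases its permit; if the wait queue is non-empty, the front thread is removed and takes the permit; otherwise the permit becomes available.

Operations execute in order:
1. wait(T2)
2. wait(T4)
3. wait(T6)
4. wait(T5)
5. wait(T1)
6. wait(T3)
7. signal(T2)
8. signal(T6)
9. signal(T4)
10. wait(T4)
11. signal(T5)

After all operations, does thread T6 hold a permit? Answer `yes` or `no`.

Answer: no

Derivation:
Step 1: wait(T2) -> count=1 queue=[] holders={T2}
Step 2: wait(T4) -> count=0 queue=[] holders={T2,T4}
Step 3: wait(T6) -> count=0 queue=[T6] holders={T2,T4}
Step 4: wait(T5) -> count=0 queue=[T6,T5] holders={T2,T4}
Step 5: wait(T1) -> count=0 queue=[T6,T5,T1] holders={T2,T4}
Step 6: wait(T3) -> count=0 queue=[T6,T5,T1,T3] holders={T2,T4}
Step 7: signal(T2) -> count=0 queue=[T5,T1,T3] holders={T4,T6}
Step 8: signal(T6) -> count=0 queue=[T1,T3] holders={T4,T5}
Step 9: signal(T4) -> count=0 queue=[T3] holders={T1,T5}
Step 10: wait(T4) -> count=0 queue=[T3,T4] holders={T1,T5}
Step 11: signal(T5) -> count=0 queue=[T4] holders={T1,T3}
Final holders: {T1,T3} -> T6 not in holders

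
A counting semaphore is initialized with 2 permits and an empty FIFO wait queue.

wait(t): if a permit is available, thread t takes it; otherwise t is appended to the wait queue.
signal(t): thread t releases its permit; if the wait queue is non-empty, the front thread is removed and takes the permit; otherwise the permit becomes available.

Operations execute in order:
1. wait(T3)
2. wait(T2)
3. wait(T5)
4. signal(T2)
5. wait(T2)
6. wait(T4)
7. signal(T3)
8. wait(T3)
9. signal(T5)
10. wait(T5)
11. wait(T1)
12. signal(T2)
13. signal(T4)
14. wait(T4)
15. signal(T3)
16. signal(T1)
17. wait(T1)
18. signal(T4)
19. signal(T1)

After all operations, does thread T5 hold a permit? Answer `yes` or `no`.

Answer: yes

Derivation:
Step 1: wait(T3) -> count=1 queue=[] holders={T3}
Step 2: wait(T2) -> count=0 queue=[] holders={T2,T3}
Step 3: wait(T5) -> count=0 queue=[T5] holders={T2,T3}
Step 4: signal(T2) -> count=0 queue=[] holders={T3,T5}
Step 5: wait(T2) -> count=0 queue=[T2] holders={T3,T5}
Step 6: wait(T4) -> count=0 queue=[T2,T4] holders={T3,T5}
Step 7: signal(T3) -> count=0 queue=[T4] holders={T2,T5}
Step 8: wait(T3) -> count=0 queue=[T4,T3] holders={T2,T5}
Step 9: signal(T5) -> count=0 queue=[T3] holders={T2,T4}
Step 10: wait(T5) -> count=0 queue=[T3,T5] holders={T2,T4}
Step 11: wait(T1) -> count=0 queue=[T3,T5,T1] holders={T2,T4}
Step 12: signal(T2) -> count=0 queue=[T5,T1] holders={T3,T4}
Step 13: signal(T4) -> count=0 queue=[T1] holders={T3,T5}
Step 14: wait(T4) -> count=0 queue=[T1,T4] holders={T3,T5}
Step 15: signal(T3) -> count=0 queue=[T4] holders={T1,T5}
Step 16: signal(T1) -> count=0 queue=[] holders={T4,T5}
Step 17: wait(T1) -> count=0 queue=[T1] holders={T4,T5}
Step 18: signal(T4) -> count=0 queue=[] holders={T1,T5}
Step 19: signal(T1) -> count=1 queue=[] holders={T5}
Final holders: {T5} -> T5 in holders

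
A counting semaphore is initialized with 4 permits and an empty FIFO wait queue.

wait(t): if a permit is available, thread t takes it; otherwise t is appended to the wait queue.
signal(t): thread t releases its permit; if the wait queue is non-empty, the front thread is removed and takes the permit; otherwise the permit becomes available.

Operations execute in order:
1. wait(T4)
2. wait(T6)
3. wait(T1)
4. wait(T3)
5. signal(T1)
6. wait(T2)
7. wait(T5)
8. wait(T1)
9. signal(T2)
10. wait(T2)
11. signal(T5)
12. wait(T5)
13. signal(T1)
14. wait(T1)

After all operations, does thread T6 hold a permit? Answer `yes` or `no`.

Step 1: wait(T4) -> count=3 queue=[] holders={T4}
Step 2: wait(T6) -> count=2 queue=[] holders={T4,T6}
Step 3: wait(T1) -> count=1 queue=[] holders={T1,T4,T6}
Step 4: wait(T3) -> count=0 queue=[] holders={T1,T3,T4,T6}
Step 5: signal(T1) -> count=1 queue=[] holders={T3,T4,T6}
Step 6: wait(T2) -> count=0 queue=[] holders={T2,T3,T4,T6}
Step 7: wait(T5) -> count=0 queue=[T5] holders={T2,T3,T4,T6}
Step 8: wait(T1) -> count=0 queue=[T5,T1] holders={T2,T3,T4,T6}
Step 9: signal(T2) -> count=0 queue=[T1] holders={T3,T4,T5,T6}
Step 10: wait(T2) -> count=0 queue=[T1,T2] holders={T3,T4,T5,T6}
Step 11: signal(T5) -> count=0 queue=[T2] holders={T1,T3,T4,T6}
Step 12: wait(T5) -> count=0 queue=[T2,T5] holders={T1,T3,T4,T6}
Step 13: signal(T1) -> count=0 queue=[T5] holders={T2,T3,T4,T6}
Step 14: wait(T1) -> count=0 queue=[T5,T1] holders={T2,T3,T4,T6}
Final holders: {T2,T3,T4,T6} -> T6 in holders

Answer: yes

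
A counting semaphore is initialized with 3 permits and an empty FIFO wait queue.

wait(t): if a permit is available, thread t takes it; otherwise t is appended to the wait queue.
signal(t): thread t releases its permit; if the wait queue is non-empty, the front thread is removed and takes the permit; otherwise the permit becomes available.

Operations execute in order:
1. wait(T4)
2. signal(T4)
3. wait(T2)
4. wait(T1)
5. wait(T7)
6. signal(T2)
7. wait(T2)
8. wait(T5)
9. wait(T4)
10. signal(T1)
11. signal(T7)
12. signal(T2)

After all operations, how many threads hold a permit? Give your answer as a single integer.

Answer: 2

Derivation:
Step 1: wait(T4) -> count=2 queue=[] holders={T4}
Step 2: signal(T4) -> count=3 queue=[] holders={none}
Step 3: wait(T2) -> count=2 queue=[] holders={T2}
Step 4: wait(T1) -> count=1 queue=[] holders={T1,T2}
Step 5: wait(T7) -> count=0 queue=[] holders={T1,T2,T7}
Step 6: signal(T2) -> count=1 queue=[] holders={T1,T7}
Step 7: wait(T2) -> count=0 queue=[] holders={T1,T2,T7}
Step 8: wait(T5) -> count=0 queue=[T5] holders={T1,T2,T7}
Step 9: wait(T4) -> count=0 queue=[T5,T4] holders={T1,T2,T7}
Step 10: signal(T1) -> count=0 queue=[T4] holders={T2,T5,T7}
Step 11: signal(T7) -> count=0 queue=[] holders={T2,T4,T5}
Step 12: signal(T2) -> count=1 queue=[] holders={T4,T5}
Final holders: {T4,T5} -> 2 thread(s)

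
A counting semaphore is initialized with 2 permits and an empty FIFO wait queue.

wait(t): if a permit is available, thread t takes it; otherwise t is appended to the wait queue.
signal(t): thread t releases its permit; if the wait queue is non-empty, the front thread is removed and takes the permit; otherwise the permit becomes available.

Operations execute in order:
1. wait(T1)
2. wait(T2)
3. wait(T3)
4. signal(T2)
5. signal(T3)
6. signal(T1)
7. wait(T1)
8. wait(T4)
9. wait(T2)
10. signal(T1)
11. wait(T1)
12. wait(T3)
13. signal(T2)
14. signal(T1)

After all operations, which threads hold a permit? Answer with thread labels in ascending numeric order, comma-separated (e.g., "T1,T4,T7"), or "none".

Answer: T3,T4

Derivation:
Step 1: wait(T1) -> count=1 queue=[] holders={T1}
Step 2: wait(T2) -> count=0 queue=[] holders={T1,T2}
Step 3: wait(T3) -> count=0 queue=[T3] holders={T1,T2}
Step 4: signal(T2) -> count=0 queue=[] holders={T1,T3}
Step 5: signal(T3) -> count=1 queue=[] holders={T1}
Step 6: signal(T1) -> count=2 queue=[] holders={none}
Step 7: wait(T1) -> count=1 queue=[] holders={T1}
Step 8: wait(T4) -> count=0 queue=[] holders={T1,T4}
Step 9: wait(T2) -> count=0 queue=[T2] holders={T1,T4}
Step 10: signal(T1) -> count=0 queue=[] holders={T2,T4}
Step 11: wait(T1) -> count=0 queue=[T1] holders={T2,T4}
Step 12: wait(T3) -> count=0 queue=[T1,T3] holders={T2,T4}
Step 13: signal(T2) -> count=0 queue=[T3] holders={T1,T4}
Step 14: signal(T1) -> count=0 queue=[] holders={T3,T4}
Final holders: T3,T4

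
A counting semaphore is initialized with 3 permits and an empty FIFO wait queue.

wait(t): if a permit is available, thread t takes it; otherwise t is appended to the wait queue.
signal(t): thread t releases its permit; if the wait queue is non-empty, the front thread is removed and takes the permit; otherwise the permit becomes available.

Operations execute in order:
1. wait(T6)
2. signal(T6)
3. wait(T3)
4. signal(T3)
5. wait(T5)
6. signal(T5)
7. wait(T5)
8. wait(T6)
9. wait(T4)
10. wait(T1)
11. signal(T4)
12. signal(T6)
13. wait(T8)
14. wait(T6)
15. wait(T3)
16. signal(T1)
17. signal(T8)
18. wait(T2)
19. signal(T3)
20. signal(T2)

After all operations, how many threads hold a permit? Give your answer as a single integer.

Answer: 2

Derivation:
Step 1: wait(T6) -> count=2 queue=[] holders={T6}
Step 2: signal(T6) -> count=3 queue=[] holders={none}
Step 3: wait(T3) -> count=2 queue=[] holders={T3}
Step 4: signal(T3) -> count=3 queue=[] holders={none}
Step 5: wait(T5) -> count=2 queue=[] holders={T5}
Step 6: signal(T5) -> count=3 queue=[] holders={none}
Step 7: wait(T5) -> count=2 queue=[] holders={T5}
Step 8: wait(T6) -> count=1 queue=[] holders={T5,T6}
Step 9: wait(T4) -> count=0 queue=[] holders={T4,T5,T6}
Step 10: wait(T1) -> count=0 queue=[T1] holders={T4,T5,T6}
Step 11: signal(T4) -> count=0 queue=[] holders={T1,T5,T6}
Step 12: signal(T6) -> count=1 queue=[] holders={T1,T5}
Step 13: wait(T8) -> count=0 queue=[] holders={T1,T5,T8}
Step 14: wait(T6) -> count=0 queue=[T6] holders={T1,T5,T8}
Step 15: wait(T3) -> count=0 queue=[T6,T3] holders={T1,T5,T8}
Step 16: signal(T1) -> count=0 queue=[T3] holders={T5,T6,T8}
Step 17: signal(T8) -> count=0 queue=[] holders={T3,T5,T6}
Step 18: wait(T2) -> count=0 queue=[T2] holders={T3,T5,T6}
Step 19: signal(T3) -> count=0 queue=[] holders={T2,T5,T6}
Step 20: signal(T2) -> count=1 queue=[] holders={T5,T6}
Final holders: {T5,T6} -> 2 thread(s)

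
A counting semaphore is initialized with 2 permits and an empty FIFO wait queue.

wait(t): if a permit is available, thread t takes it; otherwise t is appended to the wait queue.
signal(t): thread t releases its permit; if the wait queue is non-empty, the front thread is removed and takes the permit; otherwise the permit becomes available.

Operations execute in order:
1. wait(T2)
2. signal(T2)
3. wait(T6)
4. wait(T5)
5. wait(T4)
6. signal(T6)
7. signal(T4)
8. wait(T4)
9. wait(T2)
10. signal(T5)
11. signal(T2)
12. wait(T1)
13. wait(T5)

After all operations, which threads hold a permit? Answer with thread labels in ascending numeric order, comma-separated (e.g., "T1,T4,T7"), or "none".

Step 1: wait(T2) -> count=1 queue=[] holders={T2}
Step 2: signal(T2) -> count=2 queue=[] holders={none}
Step 3: wait(T6) -> count=1 queue=[] holders={T6}
Step 4: wait(T5) -> count=0 queue=[] holders={T5,T6}
Step 5: wait(T4) -> count=0 queue=[T4] holders={T5,T6}
Step 6: signal(T6) -> count=0 queue=[] holders={T4,T5}
Step 7: signal(T4) -> count=1 queue=[] holders={T5}
Step 8: wait(T4) -> count=0 queue=[] holders={T4,T5}
Step 9: wait(T2) -> count=0 queue=[T2] holders={T4,T5}
Step 10: signal(T5) -> count=0 queue=[] holders={T2,T4}
Step 11: signal(T2) -> count=1 queue=[] holders={T4}
Step 12: wait(T1) -> count=0 queue=[] holders={T1,T4}
Step 13: wait(T5) -> count=0 queue=[T5] holders={T1,T4}
Final holders: T1,T4

Answer: T1,T4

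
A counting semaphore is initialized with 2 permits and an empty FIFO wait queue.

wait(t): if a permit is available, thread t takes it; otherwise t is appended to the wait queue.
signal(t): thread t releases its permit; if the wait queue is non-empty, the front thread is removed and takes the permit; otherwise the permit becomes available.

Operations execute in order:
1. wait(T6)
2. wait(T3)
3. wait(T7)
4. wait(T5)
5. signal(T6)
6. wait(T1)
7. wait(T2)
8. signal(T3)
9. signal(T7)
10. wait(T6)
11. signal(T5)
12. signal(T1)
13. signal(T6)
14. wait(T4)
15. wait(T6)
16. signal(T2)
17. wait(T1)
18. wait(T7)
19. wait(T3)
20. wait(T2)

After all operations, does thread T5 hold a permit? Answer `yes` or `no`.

Step 1: wait(T6) -> count=1 queue=[] holders={T6}
Step 2: wait(T3) -> count=0 queue=[] holders={T3,T6}
Step 3: wait(T7) -> count=0 queue=[T7] holders={T3,T6}
Step 4: wait(T5) -> count=0 queue=[T7,T5] holders={T3,T6}
Step 5: signal(T6) -> count=0 queue=[T5] holders={T3,T7}
Step 6: wait(T1) -> count=0 queue=[T5,T1] holders={T3,T7}
Step 7: wait(T2) -> count=0 queue=[T5,T1,T2] holders={T3,T7}
Step 8: signal(T3) -> count=0 queue=[T1,T2] holders={T5,T7}
Step 9: signal(T7) -> count=0 queue=[T2] holders={T1,T5}
Step 10: wait(T6) -> count=0 queue=[T2,T6] holders={T1,T5}
Step 11: signal(T5) -> count=0 queue=[T6] holders={T1,T2}
Step 12: signal(T1) -> count=0 queue=[] holders={T2,T6}
Step 13: signal(T6) -> count=1 queue=[] holders={T2}
Step 14: wait(T4) -> count=0 queue=[] holders={T2,T4}
Step 15: wait(T6) -> count=0 queue=[T6] holders={T2,T4}
Step 16: signal(T2) -> count=0 queue=[] holders={T4,T6}
Step 17: wait(T1) -> count=0 queue=[T1] holders={T4,T6}
Step 18: wait(T7) -> count=0 queue=[T1,T7] holders={T4,T6}
Step 19: wait(T3) -> count=0 queue=[T1,T7,T3] holders={T4,T6}
Step 20: wait(T2) -> count=0 queue=[T1,T7,T3,T2] holders={T4,T6}
Final holders: {T4,T6} -> T5 not in holders

Answer: no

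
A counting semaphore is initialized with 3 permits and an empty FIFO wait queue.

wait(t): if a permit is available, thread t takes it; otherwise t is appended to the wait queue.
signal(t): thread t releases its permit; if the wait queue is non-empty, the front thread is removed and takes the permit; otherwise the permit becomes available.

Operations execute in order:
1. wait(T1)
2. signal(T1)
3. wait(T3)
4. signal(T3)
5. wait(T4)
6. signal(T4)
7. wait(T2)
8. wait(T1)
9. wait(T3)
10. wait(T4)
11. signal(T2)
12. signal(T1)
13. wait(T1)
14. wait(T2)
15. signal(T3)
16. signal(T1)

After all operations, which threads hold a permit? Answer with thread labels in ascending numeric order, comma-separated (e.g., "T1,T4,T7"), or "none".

Step 1: wait(T1) -> count=2 queue=[] holders={T1}
Step 2: signal(T1) -> count=3 queue=[] holders={none}
Step 3: wait(T3) -> count=2 queue=[] holders={T3}
Step 4: signal(T3) -> count=3 queue=[] holders={none}
Step 5: wait(T4) -> count=2 queue=[] holders={T4}
Step 6: signal(T4) -> count=3 queue=[] holders={none}
Step 7: wait(T2) -> count=2 queue=[] holders={T2}
Step 8: wait(T1) -> count=1 queue=[] holders={T1,T2}
Step 9: wait(T3) -> count=0 queue=[] holders={T1,T2,T3}
Step 10: wait(T4) -> count=0 queue=[T4] holders={T1,T2,T3}
Step 11: signal(T2) -> count=0 queue=[] holders={T1,T3,T4}
Step 12: signal(T1) -> count=1 queue=[] holders={T3,T4}
Step 13: wait(T1) -> count=0 queue=[] holders={T1,T3,T4}
Step 14: wait(T2) -> count=0 queue=[T2] holders={T1,T3,T4}
Step 15: signal(T3) -> count=0 queue=[] holders={T1,T2,T4}
Step 16: signal(T1) -> count=1 queue=[] holders={T2,T4}
Final holders: T2,T4

Answer: T2,T4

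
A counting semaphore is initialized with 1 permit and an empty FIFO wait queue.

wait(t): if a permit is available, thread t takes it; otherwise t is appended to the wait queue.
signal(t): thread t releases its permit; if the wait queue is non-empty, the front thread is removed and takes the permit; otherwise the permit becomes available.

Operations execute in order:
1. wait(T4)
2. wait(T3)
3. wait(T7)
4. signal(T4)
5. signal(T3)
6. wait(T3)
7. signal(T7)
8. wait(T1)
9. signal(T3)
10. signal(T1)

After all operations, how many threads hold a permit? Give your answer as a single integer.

Answer: 0

Derivation:
Step 1: wait(T4) -> count=0 queue=[] holders={T4}
Step 2: wait(T3) -> count=0 queue=[T3] holders={T4}
Step 3: wait(T7) -> count=0 queue=[T3,T7] holders={T4}
Step 4: signal(T4) -> count=0 queue=[T7] holders={T3}
Step 5: signal(T3) -> count=0 queue=[] holders={T7}
Step 6: wait(T3) -> count=0 queue=[T3] holders={T7}
Step 7: signal(T7) -> count=0 queue=[] holders={T3}
Step 8: wait(T1) -> count=0 queue=[T1] holders={T3}
Step 9: signal(T3) -> count=0 queue=[] holders={T1}
Step 10: signal(T1) -> count=1 queue=[] holders={none}
Final holders: {none} -> 0 thread(s)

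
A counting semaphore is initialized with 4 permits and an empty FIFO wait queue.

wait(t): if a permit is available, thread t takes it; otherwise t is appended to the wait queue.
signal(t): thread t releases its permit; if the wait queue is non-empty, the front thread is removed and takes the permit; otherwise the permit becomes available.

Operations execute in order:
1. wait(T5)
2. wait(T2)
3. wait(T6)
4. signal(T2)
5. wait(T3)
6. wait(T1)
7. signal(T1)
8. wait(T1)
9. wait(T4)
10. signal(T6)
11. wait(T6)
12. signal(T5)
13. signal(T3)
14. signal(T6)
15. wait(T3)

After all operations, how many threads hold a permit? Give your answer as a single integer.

Step 1: wait(T5) -> count=3 queue=[] holders={T5}
Step 2: wait(T2) -> count=2 queue=[] holders={T2,T5}
Step 3: wait(T6) -> count=1 queue=[] holders={T2,T5,T6}
Step 4: signal(T2) -> count=2 queue=[] holders={T5,T6}
Step 5: wait(T3) -> count=1 queue=[] holders={T3,T5,T6}
Step 6: wait(T1) -> count=0 queue=[] holders={T1,T3,T5,T6}
Step 7: signal(T1) -> count=1 queue=[] holders={T3,T5,T6}
Step 8: wait(T1) -> count=0 queue=[] holders={T1,T3,T5,T6}
Step 9: wait(T4) -> count=0 queue=[T4] holders={T1,T3,T5,T6}
Step 10: signal(T6) -> count=0 queue=[] holders={T1,T3,T4,T5}
Step 11: wait(T6) -> count=0 queue=[T6] holders={T1,T3,T4,T5}
Step 12: signal(T5) -> count=0 queue=[] holders={T1,T3,T4,T6}
Step 13: signal(T3) -> count=1 queue=[] holders={T1,T4,T6}
Step 14: signal(T6) -> count=2 queue=[] holders={T1,T4}
Step 15: wait(T3) -> count=1 queue=[] holders={T1,T3,T4}
Final holders: {T1,T3,T4} -> 3 thread(s)

Answer: 3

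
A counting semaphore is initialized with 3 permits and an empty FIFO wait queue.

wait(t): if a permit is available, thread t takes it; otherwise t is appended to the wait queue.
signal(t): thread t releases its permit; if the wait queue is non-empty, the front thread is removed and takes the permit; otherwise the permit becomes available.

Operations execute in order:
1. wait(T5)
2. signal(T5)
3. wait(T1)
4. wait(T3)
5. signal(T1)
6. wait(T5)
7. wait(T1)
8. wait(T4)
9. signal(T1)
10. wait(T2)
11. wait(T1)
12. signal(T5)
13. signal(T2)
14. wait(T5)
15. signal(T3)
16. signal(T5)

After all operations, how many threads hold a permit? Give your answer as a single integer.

Step 1: wait(T5) -> count=2 queue=[] holders={T5}
Step 2: signal(T5) -> count=3 queue=[] holders={none}
Step 3: wait(T1) -> count=2 queue=[] holders={T1}
Step 4: wait(T3) -> count=1 queue=[] holders={T1,T3}
Step 5: signal(T1) -> count=2 queue=[] holders={T3}
Step 6: wait(T5) -> count=1 queue=[] holders={T3,T5}
Step 7: wait(T1) -> count=0 queue=[] holders={T1,T3,T5}
Step 8: wait(T4) -> count=0 queue=[T4] holders={T1,T3,T5}
Step 9: signal(T1) -> count=0 queue=[] holders={T3,T4,T5}
Step 10: wait(T2) -> count=0 queue=[T2] holders={T3,T4,T5}
Step 11: wait(T1) -> count=0 queue=[T2,T1] holders={T3,T4,T5}
Step 12: signal(T5) -> count=0 queue=[T1] holders={T2,T3,T4}
Step 13: signal(T2) -> count=0 queue=[] holders={T1,T3,T4}
Step 14: wait(T5) -> count=0 queue=[T5] holders={T1,T3,T4}
Step 15: signal(T3) -> count=0 queue=[] holders={T1,T4,T5}
Step 16: signal(T5) -> count=1 queue=[] holders={T1,T4}
Final holders: {T1,T4} -> 2 thread(s)

Answer: 2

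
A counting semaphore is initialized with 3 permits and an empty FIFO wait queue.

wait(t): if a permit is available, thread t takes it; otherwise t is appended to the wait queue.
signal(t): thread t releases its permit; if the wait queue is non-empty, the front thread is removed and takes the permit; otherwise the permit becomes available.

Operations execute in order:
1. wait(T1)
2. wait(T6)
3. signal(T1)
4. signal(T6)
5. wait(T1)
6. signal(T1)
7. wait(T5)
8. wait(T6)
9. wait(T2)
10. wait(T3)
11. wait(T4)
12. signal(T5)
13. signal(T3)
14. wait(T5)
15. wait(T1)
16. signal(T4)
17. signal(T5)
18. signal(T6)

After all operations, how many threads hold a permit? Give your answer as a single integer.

Answer: 2

Derivation:
Step 1: wait(T1) -> count=2 queue=[] holders={T1}
Step 2: wait(T6) -> count=1 queue=[] holders={T1,T6}
Step 3: signal(T1) -> count=2 queue=[] holders={T6}
Step 4: signal(T6) -> count=3 queue=[] holders={none}
Step 5: wait(T1) -> count=2 queue=[] holders={T1}
Step 6: signal(T1) -> count=3 queue=[] holders={none}
Step 7: wait(T5) -> count=2 queue=[] holders={T5}
Step 8: wait(T6) -> count=1 queue=[] holders={T5,T6}
Step 9: wait(T2) -> count=0 queue=[] holders={T2,T5,T6}
Step 10: wait(T3) -> count=0 queue=[T3] holders={T2,T5,T6}
Step 11: wait(T4) -> count=0 queue=[T3,T4] holders={T2,T5,T6}
Step 12: signal(T5) -> count=0 queue=[T4] holders={T2,T3,T6}
Step 13: signal(T3) -> count=0 queue=[] holders={T2,T4,T6}
Step 14: wait(T5) -> count=0 queue=[T5] holders={T2,T4,T6}
Step 15: wait(T1) -> count=0 queue=[T5,T1] holders={T2,T4,T6}
Step 16: signal(T4) -> count=0 queue=[T1] holders={T2,T5,T6}
Step 17: signal(T5) -> count=0 queue=[] holders={T1,T2,T6}
Step 18: signal(T6) -> count=1 queue=[] holders={T1,T2}
Final holders: {T1,T2} -> 2 thread(s)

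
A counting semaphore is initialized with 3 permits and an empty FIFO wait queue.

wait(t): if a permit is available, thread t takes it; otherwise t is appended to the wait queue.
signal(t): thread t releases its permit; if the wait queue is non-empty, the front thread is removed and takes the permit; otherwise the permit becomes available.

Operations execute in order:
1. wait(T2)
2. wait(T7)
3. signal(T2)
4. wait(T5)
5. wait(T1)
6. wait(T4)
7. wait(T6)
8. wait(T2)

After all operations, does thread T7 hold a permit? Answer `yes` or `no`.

Answer: yes

Derivation:
Step 1: wait(T2) -> count=2 queue=[] holders={T2}
Step 2: wait(T7) -> count=1 queue=[] holders={T2,T7}
Step 3: signal(T2) -> count=2 queue=[] holders={T7}
Step 4: wait(T5) -> count=1 queue=[] holders={T5,T7}
Step 5: wait(T1) -> count=0 queue=[] holders={T1,T5,T7}
Step 6: wait(T4) -> count=0 queue=[T4] holders={T1,T5,T7}
Step 7: wait(T6) -> count=0 queue=[T4,T6] holders={T1,T5,T7}
Step 8: wait(T2) -> count=0 queue=[T4,T6,T2] holders={T1,T5,T7}
Final holders: {T1,T5,T7} -> T7 in holders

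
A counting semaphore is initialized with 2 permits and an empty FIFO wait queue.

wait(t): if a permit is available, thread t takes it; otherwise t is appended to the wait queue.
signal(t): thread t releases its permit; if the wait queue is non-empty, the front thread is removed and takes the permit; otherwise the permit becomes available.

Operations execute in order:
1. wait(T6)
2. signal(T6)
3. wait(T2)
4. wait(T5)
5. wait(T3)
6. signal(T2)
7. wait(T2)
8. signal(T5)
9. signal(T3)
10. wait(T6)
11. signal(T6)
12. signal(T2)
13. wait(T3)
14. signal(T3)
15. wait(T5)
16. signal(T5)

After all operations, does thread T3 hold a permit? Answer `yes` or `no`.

Answer: no

Derivation:
Step 1: wait(T6) -> count=1 queue=[] holders={T6}
Step 2: signal(T6) -> count=2 queue=[] holders={none}
Step 3: wait(T2) -> count=1 queue=[] holders={T2}
Step 4: wait(T5) -> count=0 queue=[] holders={T2,T5}
Step 5: wait(T3) -> count=0 queue=[T3] holders={T2,T5}
Step 6: signal(T2) -> count=0 queue=[] holders={T3,T5}
Step 7: wait(T2) -> count=0 queue=[T2] holders={T3,T5}
Step 8: signal(T5) -> count=0 queue=[] holders={T2,T3}
Step 9: signal(T3) -> count=1 queue=[] holders={T2}
Step 10: wait(T6) -> count=0 queue=[] holders={T2,T6}
Step 11: signal(T6) -> count=1 queue=[] holders={T2}
Step 12: signal(T2) -> count=2 queue=[] holders={none}
Step 13: wait(T3) -> count=1 queue=[] holders={T3}
Step 14: signal(T3) -> count=2 queue=[] holders={none}
Step 15: wait(T5) -> count=1 queue=[] holders={T5}
Step 16: signal(T5) -> count=2 queue=[] holders={none}
Final holders: {none} -> T3 not in holders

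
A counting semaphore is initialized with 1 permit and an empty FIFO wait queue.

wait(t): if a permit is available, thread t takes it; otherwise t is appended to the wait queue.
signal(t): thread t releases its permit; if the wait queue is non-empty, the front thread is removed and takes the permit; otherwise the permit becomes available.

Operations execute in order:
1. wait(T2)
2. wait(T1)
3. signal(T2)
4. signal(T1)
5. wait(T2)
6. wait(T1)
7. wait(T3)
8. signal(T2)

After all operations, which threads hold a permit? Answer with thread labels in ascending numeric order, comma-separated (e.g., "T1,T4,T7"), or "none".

Answer: T1

Derivation:
Step 1: wait(T2) -> count=0 queue=[] holders={T2}
Step 2: wait(T1) -> count=0 queue=[T1] holders={T2}
Step 3: signal(T2) -> count=0 queue=[] holders={T1}
Step 4: signal(T1) -> count=1 queue=[] holders={none}
Step 5: wait(T2) -> count=0 queue=[] holders={T2}
Step 6: wait(T1) -> count=0 queue=[T1] holders={T2}
Step 7: wait(T3) -> count=0 queue=[T1,T3] holders={T2}
Step 8: signal(T2) -> count=0 queue=[T3] holders={T1}
Final holders: T1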